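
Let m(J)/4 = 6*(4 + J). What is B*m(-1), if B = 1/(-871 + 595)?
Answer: -6/23 ≈ -0.26087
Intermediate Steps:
m(J) = 96 + 24*J (m(J) = 4*(6*(4 + J)) = 4*(24 + 6*J) = 96 + 24*J)
B = -1/276 (B = 1/(-276) = -1/276 ≈ -0.0036232)
B*m(-1) = -(96 + 24*(-1))/276 = -(96 - 24)/276 = -1/276*72 = -6/23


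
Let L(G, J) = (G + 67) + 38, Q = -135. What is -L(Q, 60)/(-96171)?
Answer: -10/32057 ≈ -0.00031194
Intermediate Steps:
L(G, J) = 105 + G (L(G, J) = (67 + G) + 38 = 105 + G)
-L(Q, 60)/(-96171) = -(105 - 135)/(-96171) = -(-30)*(-1)/96171 = -1*10/32057 = -10/32057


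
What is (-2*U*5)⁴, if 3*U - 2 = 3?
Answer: 6250000/81 ≈ 77161.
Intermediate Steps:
U = 5/3 (U = ⅔ + (⅓)*3 = ⅔ + 1 = 5/3 ≈ 1.6667)
(-2*U*5)⁴ = (-2*5/3*5)⁴ = (-10/3*5)⁴ = (-50/3)⁴ = 6250000/81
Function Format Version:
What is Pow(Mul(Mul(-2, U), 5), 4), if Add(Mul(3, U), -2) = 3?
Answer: Rational(6250000, 81) ≈ 77161.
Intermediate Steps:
U = Rational(5, 3) (U = Add(Rational(2, 3), Mul(Rational(1, 3), 3)) = Add(Rational(2, 3), 1) = Rational(5, 3) ≈ 1.6667)
Pow(Mul(Mul(-2, U), 5), 4) = Pow(Mul(Mul(-2, Rational(5, 3)), 5), 4) = Pow(Mul(Rational(-10, 3), 5), 4) = Pow(Rational(-50, 3), 4) = Rational(6250000, 81)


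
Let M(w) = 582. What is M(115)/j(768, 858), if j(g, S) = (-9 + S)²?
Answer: 194/240267 ≈ 0.00080744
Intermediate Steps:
M(115)/j(768, 858) = 582/((-9 + 858)²) = 582/(849²) = 582/720801 = 582*(1/720801) = 194/240267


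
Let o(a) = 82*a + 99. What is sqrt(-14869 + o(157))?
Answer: 2*I*sqrt(474) ≈ 43.543*I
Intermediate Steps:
o(a) = 99 + 82*a
sqrt(-14869 + o(157)) = sqrt(-14869 + (99 + 82*157)) = sqrt(-14869 + (99 + 12874)) = sqrt(-14869 + 12973) = sqrt(-1896) = 2*I*sqrt(474)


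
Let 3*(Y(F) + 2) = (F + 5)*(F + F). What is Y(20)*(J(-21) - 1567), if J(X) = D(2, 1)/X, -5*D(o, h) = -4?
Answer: -23364538/45 ≈ -5.1921e+5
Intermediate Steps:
D(o, h) = 4/5 (D(o, h) = -1/5*(-4) = 4/5)
J(X) = 4/(5*X)
Y(F) = -2 + 2*F*(5 + F)/3 (Y(F) = -2 + ((F + 5)*(F + F))/3 = -2 + ((5 + F)*(2*F))/3 = -2 + (2*F*(5 + F))/3 = -2 + 2*F*(5 + F)/3)
Y(20)*(J(-21) - 1567) = (-2 + (2/3)*20**2 + (10/3)*20)*((4/5)/(-21) - 1567) = (-2 + (2/3)*400 + 200/3)*((4/5)*(-1/21) - 1567) = (-2 + 800/3 + 200/3)*(-4/105 - 1567) = (994/3)*(-164539/105) = -23364538/45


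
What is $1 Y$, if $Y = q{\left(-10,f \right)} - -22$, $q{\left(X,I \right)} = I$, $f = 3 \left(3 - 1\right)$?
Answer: $28$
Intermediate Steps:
$f = 6$ ($f = 3 \cdot 2 = 6$)
$Y = 28$ ($Y = 6 - -22 = 6 + 22 = 28$)
$1 Y = 1 \cdot 28 = 28$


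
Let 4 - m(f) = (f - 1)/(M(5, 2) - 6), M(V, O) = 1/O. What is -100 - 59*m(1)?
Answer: -336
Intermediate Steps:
m(f) = 42/11 + 2*f/11 (m(f) = 4 - (f - 1)/(1/2 - 6) = 4 - (-1 + f)/(1/2 - 6) = 4 - (-1 + f)/(-11/2) = 4 - (-1 + f)*(-2)/11 = 4 - (2/11 - 2*f/11) = 4 + (-2/11 + 2*f/11) = 42/11 + 2*f/11)
-100 - 59*m(1) = -100 - 59*(42/11 + (2/11)*1) = -100 - 59*(42/11 + 2/11) = -100 - 59*4 = -100 - 236 = -336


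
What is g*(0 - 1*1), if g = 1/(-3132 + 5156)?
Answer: -1/2024 ≈ -0.00049407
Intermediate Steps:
g = 1/2024 ≈ 0.00049407
g*(0 - 1*1) = (0 - 1*1)/2024 = (0 - 1)/2024 = (1/2024)*(-1) = -1/2024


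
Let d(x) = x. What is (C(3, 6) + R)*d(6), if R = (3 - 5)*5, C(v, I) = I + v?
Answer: -6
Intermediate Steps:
R = -10 (R = -2*5 = -10)
(C(3, 6) + R)*d(6) = ((6 + 3) - 10)*6 = (9 - 10)*6 = -1*6 = -6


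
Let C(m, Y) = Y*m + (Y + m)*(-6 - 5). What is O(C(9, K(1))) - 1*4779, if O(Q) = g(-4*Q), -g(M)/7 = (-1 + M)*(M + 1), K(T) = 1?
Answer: -1147284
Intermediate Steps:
C(m, Y) = -11*Y - 11*m + Y*m (C(m, Y) = Y*m + (Y + m)*(-11) = Y*m + (-11*Y - 11*m) = -11*Y - 11*m + Y*m)
g(M) = -7*(1 + M)*(-1 + M) (g(M) = -7*(-1 + M)*(M + 1) = -7*(-1 + M)*(1 + M) = -7*(1 + M)*(-1 + M))
O(Q) = 7 - 112*Q² (O(Q) = 7 - 7*16*Q² = 7 - 112*Q²)
O(C(9, K(1))) - 1*4779 = (7 - 112*(-11*1 - 11*9 + 1*9)²) - 1*4779 = (7 - 112*(-11 - 99 + 9)²) - 4779 = (7 - 112*(-101)²) - 4779 = (7 - 112*10201) - 4779 = (7 - 1142512) - 4779 = -1142505 - 4779 = -1147284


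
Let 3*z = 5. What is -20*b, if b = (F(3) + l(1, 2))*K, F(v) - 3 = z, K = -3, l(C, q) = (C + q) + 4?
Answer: 700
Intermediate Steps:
z = 5/3 (z = (⅓)*5 = 5/3 ≈ 1.6667)
l(C, q) = 4 + C + q
F(v) = 14/3 (F(v) = 3 + 5/3 = 14/3)
b = -35 (b = (14/3 + (4 + 1 + 2))*(-3) = (14/3 + 7)*(-3) = (35/3)*(-3) = -35)
-20*b = -20*(-35) = 700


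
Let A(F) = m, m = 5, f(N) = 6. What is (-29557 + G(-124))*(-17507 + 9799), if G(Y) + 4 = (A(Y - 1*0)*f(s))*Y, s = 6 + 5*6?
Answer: 256529948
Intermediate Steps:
s = 36 (s = 6 + 30 = 36)
A(F) = 5
G(Y) = -4 + 30*Y (G(Y) = -4 + (5*6)*Y = -4 + 30*Y)
(-29557 + G(-124))*(-17507 + 9799) = (-29557 + (-4 + 30*(-124)))*(-17507 + 9799) = (-29557 + (-4 - 3720))*(-7708) = (-29557 - 3724)*(-7708) = -33281*(-7708) = 256529948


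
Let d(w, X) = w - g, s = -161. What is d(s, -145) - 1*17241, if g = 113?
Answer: -17515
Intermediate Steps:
d(w, X) = -113 + w (d(w, X) = w - 1*113 = w - 113 = -113 + w)
d(s, -145) - 1*17241 = (-113 - 161) - 1*17241 = -274 - 17241 = -17515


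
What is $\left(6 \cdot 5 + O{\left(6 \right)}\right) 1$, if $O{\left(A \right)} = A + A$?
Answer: $42$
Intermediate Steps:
$O{\left(A \right)} = 2 A$
$\left(6 \cdot 5 + O{\left(6 \right)}\right) 1 = \left(6 \cdot 5 + 2 \cdot 6\right) 1 = \left(30 + 12\right) 1 = 42 \cdot 1 = 42$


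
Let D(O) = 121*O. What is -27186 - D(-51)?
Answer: -21015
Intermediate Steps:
-27186 - D(-51) = -27186 - 121*(-51) = -27186 - 1*(-6171) = -27186 + 6171 = -21015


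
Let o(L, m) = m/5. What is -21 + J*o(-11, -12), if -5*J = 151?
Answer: 1287/25 ≈ 51.480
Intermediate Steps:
J = -151/5 (J = -⅕*151 = -151/5 ≈ -30.200)
o(L, m) = m/5 (o(L, m) = m*(⅕) = m/5)
-21 + J*o(-11, -12) = -21 - 151*(-12)/25 = -21 - 151/5*(-12/5) = -21 + 1812/25 = 1287/25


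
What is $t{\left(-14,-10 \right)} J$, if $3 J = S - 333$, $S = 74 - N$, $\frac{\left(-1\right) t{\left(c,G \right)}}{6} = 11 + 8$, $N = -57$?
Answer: $7676$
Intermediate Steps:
$t{\left(c,G \right)} = -114$ ($t{\left(c,G \right)} = - 6 \left(11 + 8\right) = \left(-6\right) 19 = -114$)
$S = 131$ ($S = 74 - -57 = 74 + 57 = 131$)
$J = - \frac{202}{3}$ ($J = \frac{131 - 333}{3} = \frac{1}{3} \left(-202\right) = - \frac{202}{3} \approx -67.333$)
$t{\left(-14,-10 \right)} J = \left(-114\right) \left(- \frac{202}{3}\right) = 7676$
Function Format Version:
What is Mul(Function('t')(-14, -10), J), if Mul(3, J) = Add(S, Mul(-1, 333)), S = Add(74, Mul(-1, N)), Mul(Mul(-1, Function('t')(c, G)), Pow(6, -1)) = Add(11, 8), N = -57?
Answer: 7676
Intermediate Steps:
Function('t')(c, G) = -114 (Function('t')(c, G) = Mul(-6, Add(11, 8)) = Mul(-6, 19) = -114)
S = 131 (S = Add(74, Mul(-1, -57)) = Add(74, 57) = 131)
J = Rational(-202, 3) (J = Mul(Rational(1, 3), Add(131, Mul(-1, 333))) = Mul(Rational(1, 3), Add(131, -333)) = Mul(Rational(1, 3), -202) = Rational(-202, 3) ≈ -67.333)
Mul(Function('t')(-14, -10), J) = Mul(-114, Rational(-202, 3)) = 7676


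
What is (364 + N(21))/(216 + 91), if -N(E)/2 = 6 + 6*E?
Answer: 100/307 ≈ 0.32573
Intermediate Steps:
N(E) = -12 - 12*E (N(E) = -2*(6 + 6*E) = -12 - 12*E)
(364 + N(21))/(216 + 91) = (364 + (-12 - 12*21))/(216 + 91) = (364 + (-12 - 252))/307 = (364 - 264)*(1/307) = 100*(1/307) = 100/307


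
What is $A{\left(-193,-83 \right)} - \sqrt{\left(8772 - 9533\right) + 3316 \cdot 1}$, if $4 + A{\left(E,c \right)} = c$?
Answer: $-87 - \sqrt{2555} \approx -137.55$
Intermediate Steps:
$A{\left(E,c \right)} = -4 + c$
$A{\left(-193,-83 \right)} - \sqrt{\left(8772 - 9533\right) + 3316 \cdot 1} = \left(-4 - 83\right) - \sqrt{\left(8772 - 9533\right) + 3316 \cdot 1} = -87 - \sqrt{\left(8772 - 9533\right) + 3316} = -87 - \sqrt{-761 + 3316} = -87 - \sqrt{2555}$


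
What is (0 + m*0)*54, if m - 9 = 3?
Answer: 0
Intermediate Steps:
m = 12 (m = 9 + 3 = 12)
(0 + m*0)*54 = (0 + 12*0)*54 = (0 + 0)*54 = 0*54 = 0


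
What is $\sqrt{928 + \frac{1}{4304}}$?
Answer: $\frac{\sqrt{1074416397}}{1076} \approx 30.463$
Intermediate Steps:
$\sqrt{928 + \frac{1}{4304}} = \sqrt{\frac{3994113}{4304}} = \frac{\sqrt{1074416397}}{1076}$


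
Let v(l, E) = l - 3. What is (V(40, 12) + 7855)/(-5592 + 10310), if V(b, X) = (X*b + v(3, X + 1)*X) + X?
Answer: 8347/4718 ≈ 1.7692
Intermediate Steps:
v(l, E) = -3 + l
V(b, X) = X + X*b (V(b, X) = (X*b + (-3 + 3)*X) + X = (X*b + 0*X) + X = (X*b + 0) + X = X*b + X = X + X*b)
(V(40, 12) + 7855)/(-5592 + 10310) = (12*(1 + 40) + 7855)/(-5592 + 10310) = (12*41 + 7855)/4718 = (492 + 7855)*(1/4718) = 8347*(1/4718) = 8347/4718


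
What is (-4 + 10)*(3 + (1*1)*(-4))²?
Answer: 6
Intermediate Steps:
(-4 + 10)*(3 + (1*1)*(-4))² = 6*(3 + 1*(-4))² = 6*(3 - 4)² = 6*(-1)² = 6*1 = 6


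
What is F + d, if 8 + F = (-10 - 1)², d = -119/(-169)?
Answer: 19216/169 ≈ 113.70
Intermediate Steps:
d = 119/169 (d = -119*(-1/169) = 119/169 ≈ 0.70414)
F = 113 (F = -8 + (-10 - 1)² = -8 + (-11)² = -8 + 121 = 113)
F + d = 113 + 119/169 = 19216/169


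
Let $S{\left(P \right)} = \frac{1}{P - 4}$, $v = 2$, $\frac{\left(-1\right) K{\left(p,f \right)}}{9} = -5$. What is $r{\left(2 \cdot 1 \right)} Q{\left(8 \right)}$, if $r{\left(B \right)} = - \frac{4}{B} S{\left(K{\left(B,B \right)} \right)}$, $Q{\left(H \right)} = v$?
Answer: $- \frac{4}{41} \approx -0.097561$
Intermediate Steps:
$K{\left(p,f \right)} = 45$ ($K{\left(p,f \right)} = \left(-9\right) \left(-5\right) = 45$)
$S{\left(P \right)} = \frac{1}{-4 + P}$
$Q{\left(H \right)} = 2$
$r{\left(B \right)} = - \frac{4}{41 B}$ ($r{\left(B \right)} = \frac{\left(-4\right) \frac{1}{B}}{-4 + 45} = \frac{\left(-4\right) \frac{1}{B}}{41} = - \frac{4}{B} \frac{1}{41} = - \frac{4}{41 B}$)
$r{\left(2 \cdot 1 \right)} Q{\left(8 \right)} = - \frac{4}{41 \cdot 2 \cdot 1} \cdot 2 = - \frac{4}{41 \cdot 2} \cdot 2 = \left(- \frac{4}{41}\right) \frac{1}{2} \cdot 2 = \left(- \frac{2}{41}\right) 2 = - \frac{4}{41}$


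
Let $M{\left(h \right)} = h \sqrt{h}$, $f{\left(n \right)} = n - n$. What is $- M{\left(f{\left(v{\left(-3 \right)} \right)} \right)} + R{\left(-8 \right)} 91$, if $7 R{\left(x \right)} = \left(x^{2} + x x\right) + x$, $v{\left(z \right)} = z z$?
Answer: $1560$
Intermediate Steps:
$v{\left(z \right)} = z^{2}$
$f{\left(n \right)} = 0$
$M{\left(h \right)} = h^{\frac{3}{2}}$
$R{\left(x \right)} = \frac{x}{7} + \frac{2 x^{2}}{7}$ ($R{\left(x \right)} = \frac{\left(x^{2} + x x\right) + x}{7} = \frac{\left(x^{2} + x^{2}\right) + x}{7} = \frac{2 x^{2} + x}{7} = \frac{x + 2 x^{2}}{7} = \frac{x}{7} + \frac{2 x^{2}}{7}$)
$- M{\left(f{\left(v{\left(-3 \right)} \right)} \right)} + R{\left(-8 \right)} 91 = - 0^{\frac{3}{2}} + \frac{1}{7} \left(-8\right) \left(1 + 2 \left(-8\right)\right) 91 = \left(-1\right) 0 + \frac{1}{7} \left(-8\right) \left(1 - 16\right) 91 = 0 + \frac{1}{7} \left(-8\right) \left(-15\right) 91 = 0 + \frac{120}{7} \cdot 91 = 0 + 1560 = 1560$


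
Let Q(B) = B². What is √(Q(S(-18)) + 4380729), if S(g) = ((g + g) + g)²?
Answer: √12883785 ≈ 3589.4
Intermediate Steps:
S(g) = 9*g² (S(g) = (2*g + g)² = (3*g)² = 9*g²)
√(Q(S(-18)) + 4380729) = √((9*(-18)²)² + 4380729) = √((9*324)² + 4380729) = √(2916² + 4380729) = √(8503056 + 4380729) = √12883785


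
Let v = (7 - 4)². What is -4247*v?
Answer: -38223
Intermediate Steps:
v = 9 (v = 3² = 9)
-4247*v = -4247*9 = -38223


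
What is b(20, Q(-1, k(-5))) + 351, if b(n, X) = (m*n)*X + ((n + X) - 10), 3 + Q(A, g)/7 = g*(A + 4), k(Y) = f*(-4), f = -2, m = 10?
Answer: 29908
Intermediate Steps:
k(Y) = 8 (k(Y) = -2*(-4) = 8)
Q(A, g) = -21 + 7*g*(4 + A) (Q(A, g) = -21 + 7*(g*(A + 4)) = -21 + 7*(g*(4 + A)) = -21 + 7*g*(4 + A))
b(n, X) = -10 + X + n + 10*X*n (b(n, X) = (10*n)*X + ((n + X) - 10) = 10*X*n + ((X + n) - 10) = 10*X*n + (-10 + X + n) = -10 + X + n + 10*X*n)
b(20, Q(-1, k(-5))) + 351 = (-10 + (-21 + 28*8 + 7*(-1)*8) + 20 + 10*(-21 + 28*8 + 7*(-1)*8)*20) + 351 = (-10 + (-21 + 224 - 56) + 20 + 10*(-21 + 224 - 56)*20) + 351 = (-10 + 147 + 20 + 10*147*20) + 351 = (-10 + 147 + 20 + 29400) + 351 = 29557 + 351 = 29908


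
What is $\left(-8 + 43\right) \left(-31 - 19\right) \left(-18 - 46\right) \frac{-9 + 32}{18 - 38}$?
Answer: $-128800$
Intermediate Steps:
$\left(-8 + 43\right) \left(-31 - 19\right) \left(-18 - 46\right) \frac{-9 + 32}{18 - 38} = 35 \left(-50\right) \left(-18 - 46\right) \frac{23}{-20} = \left(-1750\right) \left(-64\right) 23 \left(- \frac{1}{20}\right) = 112000 \left(- \frac{23}{20}\right) = -128800$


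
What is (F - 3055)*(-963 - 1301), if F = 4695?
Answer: -3712960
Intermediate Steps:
(F - 3055)*(-963 - 1301) = (4695 - 3055)*(-963 - 1301) = 1640*(-2264) = -3712960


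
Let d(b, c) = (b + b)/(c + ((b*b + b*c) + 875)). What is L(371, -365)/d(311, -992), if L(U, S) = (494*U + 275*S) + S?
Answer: -8744807436/311 ≈ -2.8118e+7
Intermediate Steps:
L(U, S) = 276*S + 494*U (L(U, S) = (275*S + 494*U) + S = 276*S + 494*U)
d(b, c) = 2*b/(875 + c + b² + b*c) (d(b, c) = (2*b)/(c + ((b² + b*c) + 875)) = (2*b)/(c + (875 + b² + b*c)) = (2*b)/(875 + c + b² + b*c) = 2*b/(875 + c + b² + b*c))
L(371, -365)/d(311, -992) = (276*(-365) + 494*371)/((2*311/(875 - 992 + 311² + 311*(-992)))) = (-100740 + 183274)/((2*311/(875 - 992 + 96721 - 308512))) = 82534/((2*311/(-211908))) = 82534/((2*311*(-1/211908))) = 82534/(-311/105954) = 82534*(-105954/311) = -8744807436/311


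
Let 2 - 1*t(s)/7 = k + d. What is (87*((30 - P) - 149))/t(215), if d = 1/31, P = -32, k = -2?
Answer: -78213/287 ≈ -272.52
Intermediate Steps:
d = 1/31 ≈ 0.032258
t(s) = 861/31 (t(s) = 14 - 7*(-2 + 1/31) = 14 - 7*(-61/31) = 14 + 427/31 = 861/31)
(87*((30 - P) - 149))/t(215) = (87*((30 - 1*(-32)) - 149))/(861/31) = (87*((30 + 32) - 149))*(31/861) = (87*(62 - 149))*(31/861) = (87*(-87))*(31/861) = -7569*31/861 = -78213/287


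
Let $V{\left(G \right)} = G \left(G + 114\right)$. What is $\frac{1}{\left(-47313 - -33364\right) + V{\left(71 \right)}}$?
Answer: $- \frac{1}{814} \approx -0.0012285$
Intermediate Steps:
$V{\left(G \right)} = G \left(114 + G\right)$
$\frac{1}{\left(-47313 - -33364\right) + V{\left(71 \right)}} = \frac{1}{\left(-47313 - -33364\right) + 71 \left(114 + 71\right)} = \frac{1}{\left(-47313 + 33364\right) + 71 \cdot 185} = \frac{1}{-13949 + 13135} = \frac{1}{-814} = - \frac{1}{814}$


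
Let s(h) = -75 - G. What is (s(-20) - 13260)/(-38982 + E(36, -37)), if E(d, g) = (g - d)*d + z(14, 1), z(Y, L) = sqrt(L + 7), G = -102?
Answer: 275312565/865696046 + 13233*sqrt(2)/865696046 ≈ 0.31805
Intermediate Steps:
z(Y, L) = sqrt(7 + L)
E(d, g) = 2*sqrt(2) + d*(g - d) (E(d, g) = (g - d)*d + sqrt(7 + 1) = d*(g - d) + sqrt(8) = d*(g - d) + 2*sqrt(2) = 2*sqrt(2) + d*(g - d))
s(h) = 27 (s(h) = -75 - 1*(-102) = -75 + 102 = 27)
(s(-20) - 13260)/(-38982 + E(36, -37)) = (27 - 13260)/(-38982 + (-1*36**2 + 2*sqrt(2) + 36*(-37))) = -13233/(-38982 + (-1*1296 + 2*sqrt(2) - 1332)) = -13233/(-38982 + (-1296 + 2*sqrt(2) - 1332)) = -13233/(-38982 + (-2628 + 2*sqrt(2))) = -13233/(-41610 + 2*sqrt(2))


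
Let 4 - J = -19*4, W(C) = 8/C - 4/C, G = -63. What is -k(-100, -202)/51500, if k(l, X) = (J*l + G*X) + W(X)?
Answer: -119331/1300375 ≈ -0.091767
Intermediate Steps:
W(C) = 4/C
J = 80 (J = 4 - (-19)*4 = 4 - 1*(-76) = 4 + 76 = 80)
k(l, X) = -63*X + 4/X + 80*l (k(l, X) = (80*l - 63*X) + 4/X = (-63*X + 80*l) + 4/X = -63*X + 4/X + 80*l)
-k(-100, -202)/51500 = -(-63*(-202) + 4/(-202) + 80*(-100))/51500 = -(12726 + 4*(-1/202) - 8000)*(1/51500) = -(12726 - 2/101 - 8000)*(1/51500) = -1*477324/101*(1/51500) = -477324/101*1/51500 = -119331/1300375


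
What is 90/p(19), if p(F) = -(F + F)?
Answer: -45/19 ≈ -2.3684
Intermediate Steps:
p(F) = -2*F
90/p(19) = 90/((-2*19)) = 90/(-38) = 90*(-1/38) = -45/19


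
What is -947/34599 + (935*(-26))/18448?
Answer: -429285973/319141176 ≈ -1.3451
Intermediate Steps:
-947/34599 + (935*(-26))/18448 = -947*1/34599 - 24310*1/18448 = -947/34599 - 12155/9224 = -429285973/319141176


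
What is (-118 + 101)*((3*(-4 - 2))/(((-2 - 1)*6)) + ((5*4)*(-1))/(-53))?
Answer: -1241/53 ≈ -23.415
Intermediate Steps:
(-118 + 101)*((3*(-4 - 2))/(((-2 - 1)*6)) + ((5*4)*(-1))/(-53)) = -17*((3*(-6))/((-3*6)) + (20*(-1))*(-1/53)) = -17*(-18/(-18) - 20*(-1/53)) = -17*(-18*(-1/18) + 20/53) = -17*(1 + 20/53) = -17*73/53 = -1241/53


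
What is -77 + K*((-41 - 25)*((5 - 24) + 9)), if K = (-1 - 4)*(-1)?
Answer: 3223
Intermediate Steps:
K = 5 (K = -5*(-1) = 5)
-77 + K*((-41 - 25)*((5 - 24) + 9)) = -77 + 5*((-41 - 25)*((5 - 24) + 9)) = -77 + 5*(-66*(-19 + 9)) = -77 + 5*(-66*(-10)) = -77 + 5*660 = -77 + 3300 = 3223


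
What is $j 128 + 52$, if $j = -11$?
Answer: $-1356$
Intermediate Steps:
$j 128 + 52 = \left(-11\right) 128 + 52 = -1408 + 52 = -1356$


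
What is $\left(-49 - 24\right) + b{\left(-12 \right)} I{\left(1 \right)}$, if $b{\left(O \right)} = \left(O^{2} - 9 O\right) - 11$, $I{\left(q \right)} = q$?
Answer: $168$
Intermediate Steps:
$b{\left(O \right)} = -11 + O^{2} - 9 O$
$\left(-49 - 24\right) + b{\left(-12 \right)} I{\left(1 \right)} = \left(-49 - 24\right) + \left(-11 + \left(-12\right)^{2} - -108\right) 1 = \left(-49 - 24\right) + \left(-11 + 144 + 108\right) 1 = -73 + 241 \cdot 1 = -73 + 241 = 168$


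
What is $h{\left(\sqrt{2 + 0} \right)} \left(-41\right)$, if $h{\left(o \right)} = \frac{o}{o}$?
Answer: $-41$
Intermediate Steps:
$h{\left(o \right)} = 1$
$h{\left(\sqrt{2 + 0} \right)} \left(-41\right) = 1 \left(-41\right) = -41$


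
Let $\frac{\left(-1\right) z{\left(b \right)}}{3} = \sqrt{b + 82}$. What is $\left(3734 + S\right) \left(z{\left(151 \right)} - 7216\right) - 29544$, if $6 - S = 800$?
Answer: $-21244584 - 8820 \sqrt{233} \approx -2.1379 \cdot 10^{7}$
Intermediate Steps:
$S = -794$ ($S = 6 - 800 = -794$)
$z{\left(b \right)} = - 3 \sqrt{82 + b}$ ($z{\left(b \right)} = - 3 \sqrt{b + 82} = - 3 \sqrt{82 + b}$)
$\left(3734 + S\right) \left(z{\left(151 \right)} - 7216\right) - 29544 = \left(3734 - 794\right) \left(- 3 \sqrt{82 + 151} - 7216\right) - 29544 = 2940 \left(- 3 \sqrt{233} - 7216\right) - 29544 = 2940 \left(-7216 - 3 \sqrt{233}\right) - 29544 = \left(-21215040 - 8820 \sqrt{233}\right) - 29544 = -21244584 - 8820 \sqrt{233}$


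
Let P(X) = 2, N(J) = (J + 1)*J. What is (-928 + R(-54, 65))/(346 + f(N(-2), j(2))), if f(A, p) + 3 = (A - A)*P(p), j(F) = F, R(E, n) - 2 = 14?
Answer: -912/343 ≈ -2.6589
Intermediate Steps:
R(E, n) = 16 (R(E, n) = 2 + 14 = 16)
N(J) = J*(1 + J) (N(J) = (1 + J)*J = J*(1 + J))
f(A, p) = -3 (f(A, p) = -3 + (A - A)*2 = -3 + 0*2 = -3 + 0 = -3)
(-928 + R(-54, 65))/(346 + f(N(-2), j(2))) = (-928 + 16)/(346 - 3) = -912/343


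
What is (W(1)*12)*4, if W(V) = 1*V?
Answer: 48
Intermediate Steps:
W(V) = V
(W(1)*12)*4 = (1*12)*4 = 12*4 = 48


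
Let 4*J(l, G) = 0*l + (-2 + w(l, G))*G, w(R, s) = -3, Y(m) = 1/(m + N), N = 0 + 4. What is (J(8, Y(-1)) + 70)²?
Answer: 697225/144 ≈ 4841.8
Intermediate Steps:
N = 4
Y(m) = 1/(4 + m) (Y(m) = 1/(m + 4) = 1/(4 + m))
J(l, G) = -5*G/4 (J(l, G) = (0*l + (-2 - 3)*G)/4 = (0 - 5*G)/4 = (-5*G)/4 = -5*G/4)
(J(8, Y(-1)) + 70)² = (-5/(4*(4 - 1)) + 70)² = (-5/4/3 + 70)² = (-5/4*⅓ + 70)² = (-5/12 + 70)² = (835/12)² = 697225/144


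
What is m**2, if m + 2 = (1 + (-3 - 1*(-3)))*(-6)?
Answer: 64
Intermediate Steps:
m = -8 (m = -2 + (1 + (-3 - 1*(-3)))*(-6) = -2 + (1 + (-3 + 3))*(-6) = -2 + (1 + 0)*(-6) = -2 + 1*(-6) = -2 - 6 = -8)
m**2 = (-8)**2 = 64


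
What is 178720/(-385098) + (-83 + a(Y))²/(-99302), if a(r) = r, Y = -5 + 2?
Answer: -4251742/7894509 ≈ -0.53857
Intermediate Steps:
Y = -3
178720/(-385098) + (-83 + a(Y))²/(-99302) = 178720/(-385098) + (-83 - 3)²/(-99302) = 178720*(-1/385098) + (-86)²*(-1/99302) = -89360/192549 + 7396*(-1/99302) = -89360/192549 - 3698/49651 = -4251742/7894509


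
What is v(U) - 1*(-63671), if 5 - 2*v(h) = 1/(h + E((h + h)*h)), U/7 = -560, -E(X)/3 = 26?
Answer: 509133307/7996 ≈ 63674.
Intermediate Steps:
E(X) = -78 (E(X) = -3*26 = -78)
U = -3920 (U = 7*(-560) = -3920)
v(h) = 5/2 - 1/(2*(-78 + h)) (v(h) = 5/2 - 1/(2*(h - 78)) = 5/2 - 1/(2*(-78 + h)))
v(U) - 1*(-63671) = (-391 + 5*(-3920))/(2*(-78 - 3920)) - 1*(-63671) = (½)*(-391 - 19600)/(-3998) + 63671 = (½)*(-1/3998)*(-19991) + 63671 = 19991/7996 + 63671 = 509133307/7996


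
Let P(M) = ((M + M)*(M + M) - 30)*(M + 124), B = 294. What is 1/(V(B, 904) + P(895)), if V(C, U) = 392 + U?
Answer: 1/3264948626 ≈ 3.0628e-10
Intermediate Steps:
P(M) = (-30 + 4*M²)*(124 + M) (P(M) = ((2*M)*(2*M) - 30)*(124 + M) = (4*M² - 30)*(124 + M) = (-30 + 4*M²)*(124 + M))
1/(V(B, 904) + P(895)) = 1/((392 + 904) + (-3720 - 30*895 + 4*895³ + 496*895²)) = 1/(1296 + (-3720 - 26850 + 4*716917375 + 496*801025)) = 1/(1296 + (-3720 - 26850 + 2867669500 + 397308400)) = 1/(1296 + 3264947330) = 1/3264948626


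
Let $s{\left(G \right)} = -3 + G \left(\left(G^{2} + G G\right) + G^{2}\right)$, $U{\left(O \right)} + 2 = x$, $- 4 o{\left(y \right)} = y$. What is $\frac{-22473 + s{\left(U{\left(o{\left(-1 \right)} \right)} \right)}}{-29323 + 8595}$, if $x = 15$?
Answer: $\frac{15885}{20728} \approx 0.76635$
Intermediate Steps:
$o{\left(y \right)} = - \frac{y}{4}$
$U{\left(O \right)} = 13$ ($U{\left(O \right)} = -2 + 15 = 13$)
$s{\left(G \right)} = -3 + 3 G^{3}$ ($s{\left(G \right)} = -3 + G \left(\left(G^{2} + G^{2}\right) + G^{2}\right) = -3 + G \left(2 G^{2} + G^{2}\right) = -3 + G 3 G^{2} = -3 + 3 G^{3}$)
$\frac{-22473 + s{\left(U{\left(o{\left(-1 \right)} \right)} \right)}}{-29323 + 8595} = \frac{-22473 - \left(3 - 3 \cdot 13^{3}\right)}{-29323 + 8595} = \frac{-22473 + \left(-3 + 3 \cdot 2197\right)}{-20728} = \left(-22473 + \left(-3 + 6591\right)\right) \left(- \frac{1}{20728}\right) = \left(-22473 + 6588\right) \left(- \frac{1}{20728}\right) = \left(-15885\right) \left(- \frac{1}{20728}\right) = \frac{15885}{20728}$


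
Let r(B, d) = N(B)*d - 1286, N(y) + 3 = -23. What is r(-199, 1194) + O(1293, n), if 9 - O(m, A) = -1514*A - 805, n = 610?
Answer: 892024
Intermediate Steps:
N(y) = -26 (N(y) = -3 - 23 = -26)
r(B, d) = -1286 - 26*d (r(B, d) = -26*d - 1286 = -1286 - 26*d)
O(m, A) = 814 + 1514*A (O(m, A) = 9 - (-1514*A - 805) = 9 - (-805 - 1514*A) = 9 + (805 + 1514*A) = 814 + 1514*A)
r(-199, 1194) + O(1293, n) = (-1286 - 26*1194) + (814 + 1514*610) = (-1286 - 31044) + (814 + 923540) = -32330 + 924354 = 892024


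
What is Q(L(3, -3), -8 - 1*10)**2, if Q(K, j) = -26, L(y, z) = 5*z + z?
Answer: 676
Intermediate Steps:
L(y, z) = 6*z
Q(L(3, -3), -8 - 1*10)**2 = (-26)**2 = 676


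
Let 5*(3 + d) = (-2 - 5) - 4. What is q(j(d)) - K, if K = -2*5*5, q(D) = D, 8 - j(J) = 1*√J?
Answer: 58 - I*√130/5 ≈ 58.0 - 2.2803*I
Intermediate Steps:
d = -26/5 (d = -3 + ((-2 - 5) - 4)/5 = -3 + (-7 - 4)/5 = -3 + (⅕)*(-11) = -3 - 11/5 = -26/5 ≈ -5.2000)
j(J) = 8 - √J
K = -50 (K = -10*5 = -50)
q(j(d)) - K = (8 - √(-26/5)) - 1*(-50) = (8 - I*√130/5) + 50 = 58 - I*√130/5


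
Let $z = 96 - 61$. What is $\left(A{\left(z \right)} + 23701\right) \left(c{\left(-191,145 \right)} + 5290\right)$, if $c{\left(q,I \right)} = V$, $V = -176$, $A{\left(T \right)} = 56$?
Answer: $121493298$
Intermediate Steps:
$z = 35$
$c{\left(q,I \right)} = -176$
$\left(A{\left(z \right)} + 23701\right) \left(c{\left(-191,145 \right)} + 5290\right) = \left(56 + 23701\right) \left(-176 + 5290\right) = 23757 \cdot 5114 = 121493298$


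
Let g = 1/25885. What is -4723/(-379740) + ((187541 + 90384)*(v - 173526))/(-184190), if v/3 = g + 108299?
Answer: -8270557437082844171/36210169597620 ≈ -2.2840e+5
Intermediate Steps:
g = 1/25885 ≈ 3.8632e-5
v = 8409958848/25885 (v = 3*(1/25885 + 108299) = 3*(2803319616/25885) = 8409958848/25885 ≈ 3.2490e+5)
-4723/(-379740) + ((187541 + 90384)*(v - 173526))/(-184190) = -4723/(-379740) + ((187541 + 90384)*(8409958848/25885 - 173526))/(-184190) = -4723*(-1/379740) + (277925*(3918238338/25885))*(-1/184190) = 4723/379740 + (217795278017730/5177)*(-1/184190) = 4723/379740 - 21779527801773/95355163 = -8270557437082844171/36210169597620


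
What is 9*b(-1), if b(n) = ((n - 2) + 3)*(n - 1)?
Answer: 0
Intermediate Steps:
b(n) = (1 + n)*(-1 + n) (b(n) = ((-2 + n) + 3)*(-1 + n) = (1 + n)*(-1 + n))
9*b(-1) = 9*(-1 + (-1)**2) = 9*(-1 + 1) = 9*0 = 0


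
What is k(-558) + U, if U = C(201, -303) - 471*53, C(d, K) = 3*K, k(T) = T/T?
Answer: -25871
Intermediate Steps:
k(T) = 1
U = -25872 (U = 3*(-303) - 471*53 = -909 - 1*24963 = -909 - 24963 = -25872)
k(-558) + U = 1 - 25872 = -25871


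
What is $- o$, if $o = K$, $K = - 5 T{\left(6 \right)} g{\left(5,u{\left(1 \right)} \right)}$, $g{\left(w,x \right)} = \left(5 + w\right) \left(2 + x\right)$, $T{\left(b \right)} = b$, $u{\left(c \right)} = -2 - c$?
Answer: $-300$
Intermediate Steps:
$g{\left(w,x \right)} = \left(2 + x\right) \left(5 + w\right)$
$K = 300$ ($K = \left(-5\right) 6 \left(10 + 2 \cdot 5 + 5 \left(-2 - 1\right) + 5 \left(-2 - 1\right)\right) = - 30 \left(10 + 10 + 5 \left(-2 - 1\right) + 5 \left(-2 - 1\right)\right) = - 30 \left(10 + 10 + 5 \left(-3\right) + 5 \left(-3\right)\right) = - 30 \left(10 + 10 - 15 - 15\right) = \left(-30\right) \left(-10\right) = 300$)
$o = 300$
$- o = \left(-1\right) 300 = -300$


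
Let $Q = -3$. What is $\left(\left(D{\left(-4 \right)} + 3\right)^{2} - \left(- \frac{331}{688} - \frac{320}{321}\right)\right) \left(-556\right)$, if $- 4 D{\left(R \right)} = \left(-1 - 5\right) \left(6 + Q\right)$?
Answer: $- \frac{1772126429}{55212} \approx -32097.0$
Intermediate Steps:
$D{\left(R \right)} = \frac{9}{2}$ ($D{\left(R \right)} = - \frac{\left(-1 - 5\right) \left(6 - 3\right)}{4} = - \frac{\left(-6\right) 3}{4} = \left(- \frac{1}{4}\right) \left(-18\right) = \frac{9}{2}$)
$\left(\left(D{\left(-4 \right)} + 3\right)^{2} - \left(- \frac{331}{688} - \frac{320}{321}\right)\right) \left(-556\right) = \left(\left(\frac{9}{2} + 3\right)^{2} - \left(- \frac{331}{688} - \frac{320}{321}\right)\right) \left(-556\right) = \left(\left(\frac{15}{2}\right)^{2} - - \frac{326411}{220848}\right) \left(-556\right) = \left(\frac{225}{4} + \left(\frac{331}{688} + \frac{320}{321}\right)\right) \left(-556\right) = \left(\frac{225}{4} + \frac{326411}{220848}\right) \left(-556\right) = \frac{12749111}{220848} \left(-556\right) = - \frac{1772126429}{55212}$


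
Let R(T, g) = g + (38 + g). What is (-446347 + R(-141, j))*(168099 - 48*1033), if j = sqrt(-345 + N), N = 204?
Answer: -52894311135 + 237030*I*sqrt(141) ≈ -5.2894e+10 + 2.8146e+6*I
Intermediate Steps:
j = I*sqrt(141) (j = sqrt(-345 + 204) = sqrt(-141) = I*sqrt(141) ≈ 11.874*I)
R(T, g) = 38 + 2*g
(-446347 + R(-141, j))*(168099 - 48*1033) = (-446347 + (38 + 2*(I*sqrt(141))))*(168099 - 48*1033) = (-446347 + (38 + 2*I*sqrt(141)))*(168099 - 49584) = (-446309 + 2*I*sqrt(141))*118515 = -52894311135 + 237030*I*sqrt(141)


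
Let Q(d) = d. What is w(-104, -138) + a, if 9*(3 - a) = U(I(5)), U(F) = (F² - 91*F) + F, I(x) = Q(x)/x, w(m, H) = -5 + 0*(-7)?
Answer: 71/9 ≈ 7.8889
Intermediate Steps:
w(m, H) = -5 (w(m, H) = -5 + 0 = -5)
I(x) = 1 (I(x) = x/x = 1)
U(F) = F² - 90*F
a = 116/9 (a = 3 - (-90 + 1)/9 = 3 - (-89)/9 = 3 - ⅑*(-89) = 3 + 89/9 = 116/9 ≈ 12.889)
w(-104, -138) + a = -5 + 116/9 = 71/9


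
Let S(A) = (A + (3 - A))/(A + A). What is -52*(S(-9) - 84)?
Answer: 13130/3 ≈ 4376.7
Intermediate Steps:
S(A) = 3/(2*A) (S(A) = 3/((2*A)) = 3*(1/(2*A)) = 3/(2*A))
-52*(S(-9) - 84) = -52*((3/2)/(-9) - 84) = -52*((3/2)*(-1/9) - 84) = -52*(-1/6 - 84) = -52*(-505/6) = 13130/3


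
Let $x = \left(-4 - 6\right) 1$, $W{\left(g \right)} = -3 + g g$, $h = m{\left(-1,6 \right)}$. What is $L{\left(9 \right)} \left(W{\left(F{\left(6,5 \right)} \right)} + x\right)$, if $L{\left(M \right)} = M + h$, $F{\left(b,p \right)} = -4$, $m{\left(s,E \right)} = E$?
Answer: $45$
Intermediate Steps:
$h = 6$
$W{\left(g \right)} = -3 + g^{2}$
$L{\left(M \right)} = 6 + M$ ($L{\left(M \right)} = M + 6 = 6 + M$)
$x = -10$ ($x = \left(-10\right) 1 = -10$)
$L{\left(9 \right)} \left(W{\left(F{\left(6,5 \right)} \right)} + x\right) = \left(6 + 9\right) \left(\left(-3 + \left(-4\right)^{2}\right) - 10\right) = 15 \left(\left(-3 + 16\right) - 10\right) = 15 \left(13 - 10\right) = 15 \cdot 3 = 45$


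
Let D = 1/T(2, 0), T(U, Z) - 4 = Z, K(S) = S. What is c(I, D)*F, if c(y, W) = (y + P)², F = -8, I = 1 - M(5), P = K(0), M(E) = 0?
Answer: -8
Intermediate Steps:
T(U, Z) = 4 + Z
P = 0
I = 1 (I = 1 - 1*0 = 1 + 0 = 1)
D = ¼ (D = 1/(4 + 0) = 1/4 = ¼ ≈ 0.25000)
c(y, W) = y² (c(y, W) = (y + 0)² = y²)
c(I, D)*F = 1²*(-8) = 1*(-8) = -8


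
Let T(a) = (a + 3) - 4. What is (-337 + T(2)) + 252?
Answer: -84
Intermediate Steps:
T(a) = -1 + a (T(a) = (3 + a) - 4 = -1 + a)
(-337 + T(2)) + 252 = (-337 + (-1 + 2)) + 252 = (-337 + 1) + 252 = -336 + 252 = -84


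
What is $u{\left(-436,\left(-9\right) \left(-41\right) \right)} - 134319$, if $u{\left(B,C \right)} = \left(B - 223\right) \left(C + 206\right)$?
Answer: $-513244$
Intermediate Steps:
$u{\left(B,C \right)} = \left(-223 + B\right) \left(206 + C\right)$
$u{\left(-436,\left(-9\right) \left(-41\right) \right)} - 134319 = \left(-45938 - 223 \left(\left(-9\right) \left(-41\right)\right) + 206 \left(-436\right) - 436 \left(\left(-9\right) \left(-41\right)\right)\right) - 134319 = \left(-45938 - 82287 - 89816 - 160884\right) - 134319 = -378925 - 134319 = -513244$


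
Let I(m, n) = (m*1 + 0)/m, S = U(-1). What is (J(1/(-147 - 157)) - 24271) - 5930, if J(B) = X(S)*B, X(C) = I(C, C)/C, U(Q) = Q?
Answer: -9181103/304 ≈ -30201.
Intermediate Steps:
S = -1
I(m, n) = 1 (I(m, n) = (m + 0)/m = m/m = 1)
X(C) = 1/C
J(B) = -B (J(B) = B/(-1) = -B)
(J(1/(-147 - 157)) - 24271) - 5930 = (-1/(-147 - 157) - 24271) - 5930 = (-1/(-304) - 24271) - 5930 = (-1*(-1/304) - 24271) - 5930 = (1/304 - 24271) - 5930 = -7378383/304 - 5930 = -9181103/304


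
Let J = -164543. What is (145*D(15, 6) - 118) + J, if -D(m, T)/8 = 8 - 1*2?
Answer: -171621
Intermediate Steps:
D(m, T) = -48 (D(m, T) = -8*(8 - 1*2) = -8*(8 - 2) = -8*6 = -48)
(145*D(15, 6) - 118) + J = (145*(-48) - 118) - 164543 = (-6960 - 118) - 164543 = -7078 - 164543 = -171621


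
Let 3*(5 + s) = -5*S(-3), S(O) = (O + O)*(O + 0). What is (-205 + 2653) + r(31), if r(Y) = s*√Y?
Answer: 2448 - 35*√31 ≈ 2253.1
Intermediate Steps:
S(O) = 2*O² (S(O) = (2*O)*O = 2*O²)
s = -35 (s = -5 + (-10*(-3)²)/3 = -5 + (-10*9)/3 = -5 + (-5*18)/3 = -5 + (⅓)*(-90) = -5 - 30 = -35)
r(Y) = -35*√Y
(-205 + 2653) + r(31) = (-205 + 2653) - 35*√31 = 2448 - 35*√31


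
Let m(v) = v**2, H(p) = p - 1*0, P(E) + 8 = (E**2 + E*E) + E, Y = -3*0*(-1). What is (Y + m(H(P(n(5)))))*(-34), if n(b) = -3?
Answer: -1666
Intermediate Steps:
Y = 0 (Y = 0*(-1) = 0)
P(E) = -8 + E + 2*E**2 (P(E) = -8 + ((E**2 + E*E) + E) = -8 + ((E**2 + E**2) + E) = -8 + (2*E**2 + E) = -8 + (E + 2*E**2) = -8 + E + 2*E**2)
H(p) = p (H(p) = p + 0 = p)
(Y + m(H(P(n(5)))))*(-34) = (0 + (-8 - 3 + 2*(-3)**2)**2)*(-34) = (0 + (-8 - 3 + 2*9)**2)*(-34) = (0 + (-8 - 3 + 18)**2)*(-34) = (0 + 7**2)*(-34) = (0 + 49)*(-34) = 49*(-34) = -1666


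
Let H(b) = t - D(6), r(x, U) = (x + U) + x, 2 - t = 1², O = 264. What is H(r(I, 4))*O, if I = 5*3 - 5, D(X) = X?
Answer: -1320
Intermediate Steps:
I = 10 (I = 15 - 5 = 10)
t = 1 (t = 2 - 1*1² = 2 - 1*1 = 2 - 1 = 1)
r(x, U) = U + 2*x (r(x, U) = (U + x) + x = U + 2*x)
H(b) = -5 (H(b) = 1 - 1*6 = 1 - 6 = -5)
H(r(I, 4))*O = -5*264 = -1320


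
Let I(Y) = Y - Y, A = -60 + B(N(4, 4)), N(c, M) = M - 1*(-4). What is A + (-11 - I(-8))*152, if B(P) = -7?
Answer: -1739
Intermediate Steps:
N(c, M) = 4 + M (N(c, M) = M + 4 = 4 + M)
A = -67 (A = -60 - 7 = -67)
I(Y) = 0
A + (-11 - I(-8))*152 = -67 + (-11 - 1*0)*152 = -67 + (-11 + 0)*152 = -67 - 11*152 = -67 - 1672 = -1739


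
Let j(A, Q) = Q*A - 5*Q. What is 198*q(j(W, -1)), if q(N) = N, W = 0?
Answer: 990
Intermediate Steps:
j(A, Q) = -5*Q + A*Q (j(A, Q) = A*Q - 5*Q = -5*Q + A*Q)
198*q(j(W, -1)) = 198*(-(-5 + 0)) = 198*(-1*(-5)) = 198*5 = 990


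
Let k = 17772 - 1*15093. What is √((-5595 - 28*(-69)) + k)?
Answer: 2*I*√246 ≈ 31.369*I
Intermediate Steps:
k = 2679 (k = 17772 - 15093 = 2679)
√((-5595 - 28*(-69)) + k) = √((-5595 - 28*(-69)) + 2679) = √((-5595 + 1932) + 2679) = √(-3663 + 2679) = √(-984) = 2*I*√246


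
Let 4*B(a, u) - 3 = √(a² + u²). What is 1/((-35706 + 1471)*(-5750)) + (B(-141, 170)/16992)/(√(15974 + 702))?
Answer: 1/196851250 + √4169*(3 + √48781)/566717184 ≈ 2.5511e-5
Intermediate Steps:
B(a, u) = ¾ + √(a² + u²)/4
1/((-35706 + 1471)*(-5750)) + (B(-141, 170)/16992)/(√(15974 + 702)) = 1/((-35706 + 1471)*(-5750)) + ((¾ + √((-141)² + 170²)/4)/16992)/(√(15974 + 702)) = -1/5750/(-34235) + ((¾ + √(19881 + 28900)/4)*(1/16992))/(√16676) = -1/34235*(-1/5750) + ((¾ + √48781/4)*(1/16992))/((2*√4169)) = 1/196851250 + (1/22656 + √48781/67968)*(√4169/8338) = 1/196851250 + √4169*(1/22656 + √48781/67968)/8338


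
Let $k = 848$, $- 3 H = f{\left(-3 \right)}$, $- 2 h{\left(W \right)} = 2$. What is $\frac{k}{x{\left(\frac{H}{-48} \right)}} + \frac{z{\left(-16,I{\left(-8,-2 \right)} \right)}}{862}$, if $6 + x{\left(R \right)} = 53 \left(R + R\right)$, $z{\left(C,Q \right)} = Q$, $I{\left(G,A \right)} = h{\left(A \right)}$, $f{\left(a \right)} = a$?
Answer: $- \frac{17543621}{169814} \approx -103.31$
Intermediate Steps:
$h{\left(W \right)} = -1$ ($h{\left(W \right)} = \left(- \frac{1}{2}\right) 2 = -1$)
$I{\left(G,A \right)} = -1$
$H = 1$ ($H = \left(- \frac{1}{3}\right) \left(-3\right) = 1$)
$x{\left(R \right)} = -6 + 106 R$ ($x{\left(R \right)} = -6 + 53 \left(R + R\right) = -6 + 53 \cdot 2 R = -6 + 106 R$)
$\frac{k}{x{\left(\frac{H}{-48} \right)}} + \frac{z{\left(-16,I{\left(-8,-2 \right)} \right)}}{862} = \frac{848}{-6 + 106 \cdot 1 \frac{1}{-48}} - \frac{1}{862} = \frac{848}{-6 + 106 \cdot 1 \left(- \frac{1}{48}\right)} - \frac{1}{862} = \frac{848}{-6 + 106 \left(- \frac{1}{48}\right)} - \frac{1}{862} = \frac{848}{-6 - \frac{53}{24}} - \frac{1}{862} = \frac{848}{- \frac{197}{24}} - \frac{1}{862} = 848 \left(- \frac{24}{197}\right) - \frac{1}{862} = - \frac{20352}{197} - \frac{1}{862} = - \frac{17543621}{169814}$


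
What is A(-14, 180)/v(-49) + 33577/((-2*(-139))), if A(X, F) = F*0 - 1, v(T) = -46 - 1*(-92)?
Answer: 386066/3197 ≈ 120.76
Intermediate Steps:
v(T) = 46 (v(T) = -46 + 92 = 46)
A(X, F) = -1 (A(X, F) = 0 - 1 = -1)
A(-14, 180)/v(-49) + 33577/((-2*(-139))) = -1/46 + 33577/((-2*(-139))) = -1*1/46 + 33577/278 = -1/46 + 33577*(1/278) = -1/46 + 33577/278 = 386066/3197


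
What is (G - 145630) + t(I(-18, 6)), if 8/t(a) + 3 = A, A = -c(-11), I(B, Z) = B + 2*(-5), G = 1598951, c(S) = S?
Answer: 1453322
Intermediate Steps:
I(B, Z) = -10 + B (I(B, Z) = B - 10 = -10 + B)
A = 11 (A = -1*(-11) = 11)
t(a) = 1 (t(a) = 8/(-3 + 11) = 8/8 = 8*(⅛) = 1)
(G - 145630) + t(I(-18, 6)) = (1598951 - 145630) + 1 = 1453321 + 1 = 1453322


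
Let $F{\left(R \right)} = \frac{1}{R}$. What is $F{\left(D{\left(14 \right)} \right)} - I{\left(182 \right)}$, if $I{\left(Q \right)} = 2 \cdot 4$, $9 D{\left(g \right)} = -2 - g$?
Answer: $- \frac{137}{16} \approx -8.5625$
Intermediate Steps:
$D{\left(g \right)} = - \frac{2}{9} - \frac{g}{9}$ ($D{\left(g \right)} = \frac{-2 - g}{9} = - \frac{2}{9} - \frac{g}{9}$)
$I{\left(Q \right)} = 8$
$F{\left(D{\left(14 \right)} \right)} - I{\left(182 \right)} = \frac{1}{- \frac{2}{9} - \frac{14}{9}} - 8 = \frac{1}{- \frac{16}{9}} - 8 = - \frac{9}{16} - 8 = - \frac{137}{16}$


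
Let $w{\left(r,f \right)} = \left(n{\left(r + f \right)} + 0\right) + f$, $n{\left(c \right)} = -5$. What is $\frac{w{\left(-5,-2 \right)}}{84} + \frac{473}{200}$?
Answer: $\frac{1369}{600} \approx 2.2817$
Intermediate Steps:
$w{\left(r,f \right)} = -5 + f$ ($w{\left(r,f \right)} = \left(-5 + 0\right) + f = -5 + f$)
$\frac{w{\left(-5,-2 \right)}}{84} + \frac{473}{200} = \frac{-5 - 2}{84} + \frac{473}{200} = \left(-7\right) \frac{1}{84} + 473 \cdot \frac{1}{200} = - \frac{1}{12} + \frac{473}{200} = \frac{1369}{600}$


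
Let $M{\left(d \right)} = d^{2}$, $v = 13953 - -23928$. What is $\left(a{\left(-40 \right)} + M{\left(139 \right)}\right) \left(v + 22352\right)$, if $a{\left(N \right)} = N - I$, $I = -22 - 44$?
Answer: $1165327851$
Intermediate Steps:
$I = -66$ ($I = -22 - 44 = -66$)
$v = 37881$ ($v = 13953 + 23928 = 37881$)
$a{\left(N \right)} = 66 + N$ ($a{\left(N \right)} = N - -66 = N + 66 = 66 + N$)
$\left(a{\left(-40 \right)} + M{\left(139 \right)}\right) \left(v + 22352\right) = \left(\left(66 - 40\right) + 139^{2}\right) \left(37881 + 22352\right) = \left(26 + 19321\right) 60233 = 19347 \cdot 60233 = 1165327851$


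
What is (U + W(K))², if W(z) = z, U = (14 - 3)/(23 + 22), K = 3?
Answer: 21316/2025 ≈ 10.526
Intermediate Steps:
U = 11/45 ≈ 0.24444
(U + W(K))² = (11/45 + 3)² = (146/45)² = 21316/2025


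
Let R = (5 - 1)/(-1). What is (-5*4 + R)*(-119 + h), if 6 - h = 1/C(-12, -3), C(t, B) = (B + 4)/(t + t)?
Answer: 2136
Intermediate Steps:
R = -4 (R = 4*(-1) = -4)
C(t, B) = (4 + B)/(2*t) (C(t, B) = (4 + B)/((2*t)) = (4 + B)*(1/(2*t)) = (4 + B)/(2*t))
h = 30 (h = 6 - 1/((½)*(4 - 3)/(-12)) = 6 - 1/((½)*(-1/12)*1) = 6 - 1/(-1/24) = 6 - 1*(-24) = 6 + 24 = 30)
(-5*4 + R)*(-119 + h) = (-5*4 - 4)*(-119 + 30) = (-20 - 4)*(-89) = -24*(-89) = 2136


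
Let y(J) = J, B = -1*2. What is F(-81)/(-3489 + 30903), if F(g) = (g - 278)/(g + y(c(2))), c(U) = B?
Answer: 359/2275362 ≈ 0.00015778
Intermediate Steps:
B = -2
c(U) = -2
F(g) = (-278 + g)/(-2 + g) (F(g) = (g - 278)/(g - 2) = (-278 + g)/(-2 + g))
F(-81)/(-3489 + 30903) = ((-278 - 81)/(-2 - 81))/(-3489 + 30903) = (-359/(-83))/27414 = -1/83*(-359)*(1/27414) = (359/83)*(1/27414) = 359/2275362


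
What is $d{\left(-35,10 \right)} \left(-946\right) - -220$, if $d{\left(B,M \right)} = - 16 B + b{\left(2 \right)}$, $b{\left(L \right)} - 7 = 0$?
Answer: $-536162$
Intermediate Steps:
$b{\left(L \right)} = 7$ ($b{\left(L \right)} = 7 + 0 = 7$)
$d{\left(B,M \right)} = 7 - 16 B$ ($d{\left(B,M \right)} = - 16 B + 7 = 7 - 16 B$)
$d{\left(-35,10 \right)} \left(-946\right) - -220 = \left(7 - -560\right) \left(-946\right) - -220 = \left(7 + 560\right) \left(-946\right) + \left(-384 + 604\right) = 567 \left(-946\right) + 220 = -536382 + 220 = -536162$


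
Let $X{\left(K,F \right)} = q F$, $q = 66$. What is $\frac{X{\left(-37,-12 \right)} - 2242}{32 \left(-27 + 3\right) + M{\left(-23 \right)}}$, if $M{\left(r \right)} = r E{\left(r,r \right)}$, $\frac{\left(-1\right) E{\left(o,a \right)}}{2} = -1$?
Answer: $\frac{41}{11} \approx 3.7273$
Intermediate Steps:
$E{\left(o,a \right)} = 2$ ($E{\left(o,a \right)} = \left(-2\right) \left(-1\right) = 2$)
$M{\left(r \right)} = 2 r$ ($M{\left(r \right)} = r 2 = 2 r$)
$X{\left(K,F \right)} = 66 F$
$\frac{X{\left(-37,-12 \right)} - 2242}{32 \left(-27 + 3\right) + M{\left(-23 \right)}} = \frac{66 \left(-12\right) - 2242}{32 \left(-27 + 3\right) + 2 \left(-23\right)} = \frac{-792 - 2242}{32 \left(-24\right) - 46} = - \frac{3034}{-768 - 46} = - \frac{3034}{-814} = \left(-3034\right) \left(- \frac{1}{814}\right) = \frac{41}{11}$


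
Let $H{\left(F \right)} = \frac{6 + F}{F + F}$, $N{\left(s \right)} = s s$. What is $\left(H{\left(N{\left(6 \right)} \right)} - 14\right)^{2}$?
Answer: $\frac{25921}{144} \approx 180.01$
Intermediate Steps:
$N{\left(s \right)} = s^{2}$
$H{\left(F \right)} = \frac{6 + F}{2 F}$
$\left(H{\left(N{\left(6 \right)} \right)} - 14\right)^{2} = \left(\frac{6 + 6^{2}}{2 \cdot 6^{2}} - 14\right)^{2} = \left(\frac{6 + 36}{2 \cdot 36} - 14\right)^{2} = \left(\frac{1}{2} \cdot \frac{1}{36} \cdot 42 - 14\right)^{2} = \left(\frac{7}{12} - 14\right)^{2} = \left(- \frac{161}{12}\right)^{2} = \frac{25921}{144}$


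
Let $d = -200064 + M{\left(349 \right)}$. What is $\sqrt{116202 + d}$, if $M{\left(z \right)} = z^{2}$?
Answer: $\sqrt{37939} \approx 194.78$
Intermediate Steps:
$d = -78263$ ($d = -200064 + 349^{2} = -200064 + 121801 = -78263$)
$\sqrt{116202 + d} = \sqrt{116202 - 78263} = \sqrt{37939}$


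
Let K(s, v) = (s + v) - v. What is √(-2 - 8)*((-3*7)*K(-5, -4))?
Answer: 105*I*√10 ≈ 332.04*I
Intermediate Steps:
K(s, v) = s
√(-2 - 8)*((-3*7)*K(-5, -4)) = √(-2 - 8)*(-3*7*(-5)) = √(-10)*(-21*(-5)) = (I*√10)*105 = 105*I*√10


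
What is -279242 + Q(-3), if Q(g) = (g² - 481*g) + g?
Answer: -277793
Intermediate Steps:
Q(g) = g² - 480*g
-279242 + Q(-3) = -279242 - 3*(-480 - 3) = -279242 - 3*(-483) = -279242 + 1449 = -277793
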